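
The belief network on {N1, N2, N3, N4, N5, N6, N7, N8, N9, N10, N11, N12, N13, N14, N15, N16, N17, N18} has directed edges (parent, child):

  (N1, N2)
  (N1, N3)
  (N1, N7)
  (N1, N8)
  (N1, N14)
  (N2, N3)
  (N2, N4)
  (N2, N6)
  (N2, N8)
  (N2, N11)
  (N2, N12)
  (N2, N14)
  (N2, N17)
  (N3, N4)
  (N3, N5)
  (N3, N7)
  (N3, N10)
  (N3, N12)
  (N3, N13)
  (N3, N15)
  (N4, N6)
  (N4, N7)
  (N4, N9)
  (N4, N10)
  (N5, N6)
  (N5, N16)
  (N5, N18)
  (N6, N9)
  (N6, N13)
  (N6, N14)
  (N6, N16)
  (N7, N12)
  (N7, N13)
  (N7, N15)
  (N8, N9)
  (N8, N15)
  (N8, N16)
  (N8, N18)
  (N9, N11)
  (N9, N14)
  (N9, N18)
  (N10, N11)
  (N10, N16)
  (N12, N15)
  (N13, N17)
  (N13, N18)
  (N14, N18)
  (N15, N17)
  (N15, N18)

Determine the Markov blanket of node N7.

{N1, N2, N3, N4, N6, N8, N12, N13, N15}

A node's Markov blanket = Pa ∪ Ch ∪ (parents of Ch other than the node itself).
N7 has children N12, N13, N15.
N7's parents: N1, N3, N4.
Co-parents of N7 (other parents of its children):
  N12: N2, N3
  N13: N3, N6
  N15: N3, N8, N12
MB(N7) = {N1, N2, N3, N4, N6, N8, N12, N13, N15}.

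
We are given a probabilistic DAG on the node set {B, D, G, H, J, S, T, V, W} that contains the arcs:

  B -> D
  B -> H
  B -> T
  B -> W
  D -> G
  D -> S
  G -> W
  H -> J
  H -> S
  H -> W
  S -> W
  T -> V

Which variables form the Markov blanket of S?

{B, D, G, H, W}

A node's Markov blanket = Pa ∪ Ch ∪ (parents of Ch other than the node itself).
S has parents D, H.
S has child W.
Parents of each child, excluding S:
  W: B, G, H
Union: {D, H} ∪ {W} ∪ {B, G, H} = {B, D, G, H, W}.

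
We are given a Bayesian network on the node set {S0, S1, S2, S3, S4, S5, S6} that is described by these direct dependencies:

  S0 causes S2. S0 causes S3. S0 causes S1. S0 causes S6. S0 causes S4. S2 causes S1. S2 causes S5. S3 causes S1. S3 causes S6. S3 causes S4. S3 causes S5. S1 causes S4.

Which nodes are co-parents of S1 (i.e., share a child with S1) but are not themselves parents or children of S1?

{}

Children of S1: S4.
  S4's other parents are S0, S3.
Excluding nodes already adjacent to S1 (S0, S2, S3, S4), the co-parent-only contribution is {}.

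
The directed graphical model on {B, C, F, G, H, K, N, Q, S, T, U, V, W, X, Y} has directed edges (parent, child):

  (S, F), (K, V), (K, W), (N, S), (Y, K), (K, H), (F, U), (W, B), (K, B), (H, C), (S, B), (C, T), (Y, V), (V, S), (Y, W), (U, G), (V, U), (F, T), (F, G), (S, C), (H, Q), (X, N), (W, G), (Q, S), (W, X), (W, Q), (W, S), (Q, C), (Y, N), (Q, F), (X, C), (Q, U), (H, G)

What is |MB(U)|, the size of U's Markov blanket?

6

U has parents F, Q, V.
Children of U: G.
Other parents of U's children:
  G: F, H, W
MB(U) = {F, G, H, Q, V, W}, which has 6 nodes.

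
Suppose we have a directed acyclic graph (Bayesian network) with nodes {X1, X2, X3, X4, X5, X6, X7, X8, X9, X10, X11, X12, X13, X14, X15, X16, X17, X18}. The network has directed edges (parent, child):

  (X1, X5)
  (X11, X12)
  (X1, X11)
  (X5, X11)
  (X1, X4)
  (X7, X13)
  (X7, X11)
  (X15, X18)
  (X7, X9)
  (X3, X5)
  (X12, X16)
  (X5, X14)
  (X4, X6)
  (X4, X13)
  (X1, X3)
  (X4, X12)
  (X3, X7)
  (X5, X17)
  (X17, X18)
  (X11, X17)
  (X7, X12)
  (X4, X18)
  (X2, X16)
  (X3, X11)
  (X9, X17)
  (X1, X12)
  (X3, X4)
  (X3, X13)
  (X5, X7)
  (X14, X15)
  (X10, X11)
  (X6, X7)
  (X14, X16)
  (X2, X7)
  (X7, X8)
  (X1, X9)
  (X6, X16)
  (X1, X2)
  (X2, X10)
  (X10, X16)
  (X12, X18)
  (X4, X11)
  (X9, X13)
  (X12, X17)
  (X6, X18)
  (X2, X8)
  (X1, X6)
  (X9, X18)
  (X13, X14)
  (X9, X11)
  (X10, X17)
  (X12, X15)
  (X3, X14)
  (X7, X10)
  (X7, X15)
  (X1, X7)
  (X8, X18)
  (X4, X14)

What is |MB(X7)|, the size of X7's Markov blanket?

14

By definition, MB(X7) is built from X7's parents, X7's children, and the co-parents of X7.
X7's parents: X1, X2, X3, X5, X6.
Children of X7: X8, X9, X10, X11, X12, X13, X15.
Other parents of X7's children:
  X8 also has parent X2.
  X9's other parent is X1.
  parents(X10) \ {X7} = {X2}.
  X11 also has parents X1, X3, X4, X5, X9, X10.
  parents(X12) \ {X7} = {X1, X4, X11}.
  X13 also has parents X3, X4, X9.
  parents(X15) \ {X7} = {X12, X14}.
MB(X7) = {X1, X2, X3, X4, X5, X6, X8, X9, X10, X11, X12, X13, X14, X15}, which has 14 nodes.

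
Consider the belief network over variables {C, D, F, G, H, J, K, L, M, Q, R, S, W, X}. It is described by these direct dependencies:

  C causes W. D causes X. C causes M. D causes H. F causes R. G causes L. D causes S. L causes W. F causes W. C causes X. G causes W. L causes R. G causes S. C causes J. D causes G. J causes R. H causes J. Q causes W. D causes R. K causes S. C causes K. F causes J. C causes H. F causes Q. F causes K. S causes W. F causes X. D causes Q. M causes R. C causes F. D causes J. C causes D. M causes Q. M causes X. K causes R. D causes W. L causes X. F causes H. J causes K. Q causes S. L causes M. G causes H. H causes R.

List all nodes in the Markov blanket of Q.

Parents of Q: D, F, M.
Q's children: S, W.
Co-parents of Q (other parents of its children):
  S's other parents are D, G, K.
  W's other parents are C, D, F, G, L, S.
MB(Q) = {C, D, F, G, K, L, M, S, W}.

{C, D, F, G, K, L, M, S, W}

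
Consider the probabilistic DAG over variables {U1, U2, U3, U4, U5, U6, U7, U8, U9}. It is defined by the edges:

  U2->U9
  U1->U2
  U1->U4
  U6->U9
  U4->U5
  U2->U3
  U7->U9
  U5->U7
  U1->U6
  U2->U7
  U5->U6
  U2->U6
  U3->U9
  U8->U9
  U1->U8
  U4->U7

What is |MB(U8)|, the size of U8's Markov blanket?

The Markov blanket of a node is its parents, its children, and the other parents of its children.
Pa(U8) = {U1}.
U8 has child U9.
Other parents of U8's children:
  U9: U2, U3, U6, U7
MB(U8) = {U1, U2, U3, U6, U7, U9}, which has 6 nodes.

6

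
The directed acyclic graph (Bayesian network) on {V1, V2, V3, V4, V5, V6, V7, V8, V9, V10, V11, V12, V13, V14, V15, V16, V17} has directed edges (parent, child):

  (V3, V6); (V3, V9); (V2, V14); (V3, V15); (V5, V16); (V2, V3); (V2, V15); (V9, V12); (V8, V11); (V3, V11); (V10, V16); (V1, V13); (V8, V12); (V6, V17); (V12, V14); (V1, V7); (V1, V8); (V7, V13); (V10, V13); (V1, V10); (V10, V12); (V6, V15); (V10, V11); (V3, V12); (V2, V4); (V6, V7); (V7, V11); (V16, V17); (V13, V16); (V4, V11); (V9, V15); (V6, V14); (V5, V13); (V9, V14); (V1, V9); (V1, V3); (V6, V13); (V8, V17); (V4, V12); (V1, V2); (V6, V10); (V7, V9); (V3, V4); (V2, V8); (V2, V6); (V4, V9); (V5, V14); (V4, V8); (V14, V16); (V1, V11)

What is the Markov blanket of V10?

V10's parents: V1, V6.
V10 has children V11, V12, V13, V16.
Co-parents of V10 (other parents of its children):
  V11: V1, V3, V4, V7, V8
  V12: V3, V4, V8, V9
  V13: V1, V5, V6, V7
  V16: V5, V13, V14
Taking the union gives {V1, V3, V4, V5, V6, V7, V8, V9, V11, V12, V13, V14, V16}.

{V1, V3, V4, V5, V6, V7, V8, V9, V11, V12, V13, V14, V16}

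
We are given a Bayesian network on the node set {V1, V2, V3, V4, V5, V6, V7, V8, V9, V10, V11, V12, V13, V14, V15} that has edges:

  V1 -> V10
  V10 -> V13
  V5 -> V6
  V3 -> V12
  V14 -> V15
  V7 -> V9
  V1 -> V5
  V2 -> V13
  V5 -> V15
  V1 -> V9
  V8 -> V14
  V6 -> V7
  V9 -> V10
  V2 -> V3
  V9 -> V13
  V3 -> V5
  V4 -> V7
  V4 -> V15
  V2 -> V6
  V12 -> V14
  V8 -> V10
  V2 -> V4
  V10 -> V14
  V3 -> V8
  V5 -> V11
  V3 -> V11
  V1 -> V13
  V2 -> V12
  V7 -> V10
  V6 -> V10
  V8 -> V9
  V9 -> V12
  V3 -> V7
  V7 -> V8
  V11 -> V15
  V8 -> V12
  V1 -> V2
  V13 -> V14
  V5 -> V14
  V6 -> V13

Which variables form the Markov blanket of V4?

{V2, V3, V5, V6, V7, V11, V14, V15}

V4 has children V7, V15.
V4's parents: V2.
For each child, the remaining parents (spouses of V4):
  V7's other parents are V3, V6.
  parents(V15) \ {V4} = {V5, V11, V14}.
So the Markov blanket of V4 is {V2, V3, V5, V6, V7, V11, V14, V15}.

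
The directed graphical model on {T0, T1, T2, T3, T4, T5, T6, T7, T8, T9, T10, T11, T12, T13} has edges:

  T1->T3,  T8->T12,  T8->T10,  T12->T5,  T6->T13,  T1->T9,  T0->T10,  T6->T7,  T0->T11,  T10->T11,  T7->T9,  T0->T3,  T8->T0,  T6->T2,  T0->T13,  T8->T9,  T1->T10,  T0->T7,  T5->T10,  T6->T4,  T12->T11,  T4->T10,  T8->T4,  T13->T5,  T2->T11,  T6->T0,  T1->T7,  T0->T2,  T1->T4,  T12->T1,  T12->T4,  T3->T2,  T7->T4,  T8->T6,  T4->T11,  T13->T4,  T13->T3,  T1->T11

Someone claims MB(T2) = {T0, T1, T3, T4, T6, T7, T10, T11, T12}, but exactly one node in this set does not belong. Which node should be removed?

T7

Ch(T2) = {T11}.
Parents of T2: T0, T3, T6.
For each child, the remaining parents (spouses of T2):
  T11 also has parents T0, T1, T4, T10, T12.
MB(T2) = {T0, T1, T3, T4, T6, T10, T11, T12}.
T7 is neither a parent, child, nor co-parent of T2, so it does not belong.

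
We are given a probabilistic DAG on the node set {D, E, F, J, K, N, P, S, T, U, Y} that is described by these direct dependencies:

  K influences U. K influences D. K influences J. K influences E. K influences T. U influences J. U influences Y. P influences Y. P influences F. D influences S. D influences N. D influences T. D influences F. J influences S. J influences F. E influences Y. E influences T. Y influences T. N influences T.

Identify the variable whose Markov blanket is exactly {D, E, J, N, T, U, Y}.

The target node must have every member of {D, E, J, N, T, U, Y} as a parent, child, or co-parent, and no others.
Parents of K: none; children: D, E, J, T, U; co-parents: D, E, N, U, Y.
These exactly cover the given set, so the node is K.

K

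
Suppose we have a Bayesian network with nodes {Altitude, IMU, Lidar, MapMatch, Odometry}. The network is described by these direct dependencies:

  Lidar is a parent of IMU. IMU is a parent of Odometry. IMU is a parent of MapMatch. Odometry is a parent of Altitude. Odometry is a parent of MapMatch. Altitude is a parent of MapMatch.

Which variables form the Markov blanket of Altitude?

Parents of Altitude: Odometry.
Ch(Altitude) = {MapMatch}.
Other parents of Altitude's children:
  MapMatch's other parents are IMU, Odometry.
MB(Altitude) = {IMU, MapMatch, Odometry}.

{IMU, MapMatch, Odometry}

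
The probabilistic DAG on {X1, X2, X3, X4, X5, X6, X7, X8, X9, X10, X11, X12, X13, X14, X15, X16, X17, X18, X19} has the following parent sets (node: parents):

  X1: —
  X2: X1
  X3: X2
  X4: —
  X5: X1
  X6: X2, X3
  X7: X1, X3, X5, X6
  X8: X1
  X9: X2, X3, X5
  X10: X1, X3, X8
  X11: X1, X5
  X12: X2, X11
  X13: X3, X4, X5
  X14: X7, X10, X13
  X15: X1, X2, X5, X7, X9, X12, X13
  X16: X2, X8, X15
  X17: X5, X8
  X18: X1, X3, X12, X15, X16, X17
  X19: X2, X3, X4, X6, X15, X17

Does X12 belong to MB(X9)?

Yes

X12 is a co-parent of X9: both are parents of X15.
So X12 ∈ MB(X9).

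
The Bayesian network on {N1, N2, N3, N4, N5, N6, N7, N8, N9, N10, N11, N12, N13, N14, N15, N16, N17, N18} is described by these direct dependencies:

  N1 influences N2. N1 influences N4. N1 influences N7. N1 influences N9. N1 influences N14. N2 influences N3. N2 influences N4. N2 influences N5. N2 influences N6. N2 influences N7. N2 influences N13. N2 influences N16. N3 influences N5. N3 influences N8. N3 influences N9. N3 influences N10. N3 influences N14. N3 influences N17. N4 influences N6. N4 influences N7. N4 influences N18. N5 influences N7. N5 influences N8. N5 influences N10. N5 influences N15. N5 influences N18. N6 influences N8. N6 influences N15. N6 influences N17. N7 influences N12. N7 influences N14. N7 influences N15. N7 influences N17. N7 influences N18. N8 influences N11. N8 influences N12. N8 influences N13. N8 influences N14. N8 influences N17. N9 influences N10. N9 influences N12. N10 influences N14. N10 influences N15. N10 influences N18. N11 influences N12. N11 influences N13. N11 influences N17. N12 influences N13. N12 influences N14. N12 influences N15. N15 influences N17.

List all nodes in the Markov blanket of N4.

{N1, N2, N5, N6, N7, N10, N18}

N4 has children N6, N7, N18.
Parents of N4: N1, N2.
For each child, the remaining parents (spouses of N4):
  parents(N6) \ {N4} = {N2}.
  parents(N7) \ {N4} = {N1, N2, N5}.
  N18's other parents are N5, N7, N10.
MB(N4) = {N1, N2, N5, N6, N7, N10, N18}.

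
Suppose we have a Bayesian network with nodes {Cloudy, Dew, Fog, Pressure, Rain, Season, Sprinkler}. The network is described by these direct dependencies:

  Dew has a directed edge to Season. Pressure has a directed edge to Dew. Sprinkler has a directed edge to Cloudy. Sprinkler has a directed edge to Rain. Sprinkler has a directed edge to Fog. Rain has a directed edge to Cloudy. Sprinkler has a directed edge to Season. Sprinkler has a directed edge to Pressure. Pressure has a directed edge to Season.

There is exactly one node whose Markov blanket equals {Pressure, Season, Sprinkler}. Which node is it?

The target node must have every member of {Pressure, Season, Sprinkler} as a parent, child, or co-parent, and no others.
Parents of Dew: Pressure; children: Season; co-parents: Pressure, Sprinkler.
These exactly cover the given set, so the node is Dew.

Dew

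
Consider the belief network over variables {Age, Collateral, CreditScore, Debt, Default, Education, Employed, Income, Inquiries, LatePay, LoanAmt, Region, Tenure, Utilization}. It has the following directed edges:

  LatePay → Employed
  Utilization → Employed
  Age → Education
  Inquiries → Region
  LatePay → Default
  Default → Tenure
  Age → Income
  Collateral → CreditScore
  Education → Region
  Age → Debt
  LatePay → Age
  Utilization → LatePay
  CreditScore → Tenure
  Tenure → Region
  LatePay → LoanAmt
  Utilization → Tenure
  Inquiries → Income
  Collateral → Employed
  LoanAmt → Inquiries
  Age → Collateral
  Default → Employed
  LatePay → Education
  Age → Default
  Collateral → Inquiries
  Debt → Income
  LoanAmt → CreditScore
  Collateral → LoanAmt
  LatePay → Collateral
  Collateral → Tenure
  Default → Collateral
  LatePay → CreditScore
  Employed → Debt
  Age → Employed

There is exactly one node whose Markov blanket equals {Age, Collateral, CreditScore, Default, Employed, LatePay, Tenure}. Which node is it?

Utilization

The target node must have every member of {Age, Collateral, CreditScore, Default, Employed, LatePay, Tenure} as a parent, child, or co-parent, and no others.
Parents of Utilization: none; children: Employed, LatePay, Tenure; co-parents: Age, Collateral, CreditScore, Default, LatePay.
These exactly cover the given set, so the node is Utilization.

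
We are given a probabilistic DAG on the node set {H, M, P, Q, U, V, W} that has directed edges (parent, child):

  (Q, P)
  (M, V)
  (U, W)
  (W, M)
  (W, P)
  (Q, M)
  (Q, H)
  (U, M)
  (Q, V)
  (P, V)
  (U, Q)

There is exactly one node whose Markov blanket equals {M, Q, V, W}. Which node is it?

P

The target node must have every member of {M, Q, V, W} as a parent, child, or co-parent, and no others.
Parents of P: Q, W; children: V; co-parents: M, Q.
These exactly cover the given set, so the node is P.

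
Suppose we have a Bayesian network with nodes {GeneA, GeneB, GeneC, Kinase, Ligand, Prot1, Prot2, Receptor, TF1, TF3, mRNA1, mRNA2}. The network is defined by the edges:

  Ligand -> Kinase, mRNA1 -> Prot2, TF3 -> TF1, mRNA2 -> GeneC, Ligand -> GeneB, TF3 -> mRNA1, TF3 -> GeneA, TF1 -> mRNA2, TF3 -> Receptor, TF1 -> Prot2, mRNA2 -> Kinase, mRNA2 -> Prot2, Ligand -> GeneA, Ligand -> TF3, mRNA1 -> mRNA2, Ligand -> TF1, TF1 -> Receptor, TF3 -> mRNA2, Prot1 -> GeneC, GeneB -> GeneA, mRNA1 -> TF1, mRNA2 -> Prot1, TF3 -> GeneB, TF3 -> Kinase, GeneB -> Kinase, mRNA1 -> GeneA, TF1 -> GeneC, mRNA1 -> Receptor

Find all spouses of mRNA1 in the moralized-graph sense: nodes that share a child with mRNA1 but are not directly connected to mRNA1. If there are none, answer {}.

Children of mRNA1: GeneA, Prot2, Receptor, TF1, mRNA2.
  parents(TF1) \ {mRNA1} = {Ligand, TF3}.
  parents(mRNA2) \ {mRNA1} = {TF1, TF3}.
  Receptor's other parents are TF1, TF3.
  parents(GeneA) \ {mRNA1} = {GeneB, Ligand, TF3}.
  Prot2's other parents are TF1, mRNA2.
Excluding nodes already adjacent to mRNA1 (GeneA, Prot2, Receptor, TF1, TF3, mRNA2), the co-parent-only contribution is {GeneB, Ligand}.

{GeneB, Ligand}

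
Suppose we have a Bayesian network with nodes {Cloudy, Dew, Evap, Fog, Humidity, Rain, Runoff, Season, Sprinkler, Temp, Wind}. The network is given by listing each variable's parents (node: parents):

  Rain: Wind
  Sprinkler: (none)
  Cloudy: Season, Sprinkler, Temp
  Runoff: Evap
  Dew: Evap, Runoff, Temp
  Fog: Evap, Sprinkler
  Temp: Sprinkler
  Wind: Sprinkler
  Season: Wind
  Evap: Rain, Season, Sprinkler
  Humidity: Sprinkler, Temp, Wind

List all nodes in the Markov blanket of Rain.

{Evap, Season, Sprinkler, Wind}

A node's Markov blanket = Pa ∪ Ch ∪ (parents of Ch other than the node itself).
Pa(Rain) = {Wind}.
Children of Rain: Evap.
Parents of each child, excluding Rain:
  Evap: Season, Sprinkler
Taking the union gives {Evap, Season, Sprinkler, Wind}.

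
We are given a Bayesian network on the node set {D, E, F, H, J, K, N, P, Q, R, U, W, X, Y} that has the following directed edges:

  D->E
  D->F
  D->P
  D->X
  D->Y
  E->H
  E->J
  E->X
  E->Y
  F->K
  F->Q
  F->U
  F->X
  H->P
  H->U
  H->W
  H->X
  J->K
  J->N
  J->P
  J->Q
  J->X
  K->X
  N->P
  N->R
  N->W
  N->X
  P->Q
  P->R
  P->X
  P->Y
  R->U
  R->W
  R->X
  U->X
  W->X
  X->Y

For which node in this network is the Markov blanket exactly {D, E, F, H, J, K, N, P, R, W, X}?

U

The target node must have every member of {D, E, F, H, J, K, N, P, R, W, X} as a parent, child, or co-parent, and no others.
Parents of U: F, H, R; children: X; co-parents: D, E, F, H, J, K, N, P, R, W.
These exactly cover the given set, so the node is U.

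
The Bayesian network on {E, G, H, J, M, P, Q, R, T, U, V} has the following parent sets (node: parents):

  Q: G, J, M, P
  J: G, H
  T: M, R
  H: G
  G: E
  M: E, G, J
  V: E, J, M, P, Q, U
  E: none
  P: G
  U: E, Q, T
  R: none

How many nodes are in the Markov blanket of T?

The Markov blanket of a node is its parents, its children, and the other parents of its children.
T's parents: M, R.
Children of T: U.
Other parents of T's children:
  parents(U) \ {T} = {E, Q}.
MB(T) = {E, M, Q, R, U}, which has 5 nodes.

5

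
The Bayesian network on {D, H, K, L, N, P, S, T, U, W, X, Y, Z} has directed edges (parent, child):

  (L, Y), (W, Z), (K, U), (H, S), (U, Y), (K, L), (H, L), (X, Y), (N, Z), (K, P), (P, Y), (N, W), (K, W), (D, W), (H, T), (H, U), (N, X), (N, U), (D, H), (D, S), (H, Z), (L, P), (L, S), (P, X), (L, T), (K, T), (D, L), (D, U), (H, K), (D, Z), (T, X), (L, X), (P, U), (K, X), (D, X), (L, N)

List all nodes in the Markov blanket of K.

A node's Markov blanket = Pa ∪ Ch ∪ (parents of Ch other than the node itself).
K has parent H.
K has children L, P, T, U, W, X.
For each child, the remaining parents (spouses of K):
  parents(L) \ {K} = {D, H}.
  P's other parent is L.
  T's other parents are H, L.
  U's other parents are D, H, N, P.
  W's other parents are D, N.
  X's other parents are D, L, N, P, T.
Taking the union gives {D, H, L, N, P, T, U, W, X}.

{D, H, L, N, P, T, U, W, X}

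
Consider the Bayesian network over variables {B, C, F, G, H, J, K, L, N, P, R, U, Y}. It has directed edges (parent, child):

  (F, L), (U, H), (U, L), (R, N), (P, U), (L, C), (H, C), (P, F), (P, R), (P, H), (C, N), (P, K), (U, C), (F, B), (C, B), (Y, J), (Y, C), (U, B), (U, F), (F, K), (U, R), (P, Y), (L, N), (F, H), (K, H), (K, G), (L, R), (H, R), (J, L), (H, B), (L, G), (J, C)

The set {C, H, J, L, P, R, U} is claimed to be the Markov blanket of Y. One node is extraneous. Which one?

A node's Markov blanket = Pa ∪ Ch ∪ (parents of Ch other than the node itself).
Y's parents: P.
Children of Y: C, J.
For each child, the remaining parents (spouses of Y):
  J: —
  C: H, J, L, U
MB(Y) = {C, H, J, L, P, U}.
R is neither a parent, child, nor co-parent of Y, so it does not belong.

R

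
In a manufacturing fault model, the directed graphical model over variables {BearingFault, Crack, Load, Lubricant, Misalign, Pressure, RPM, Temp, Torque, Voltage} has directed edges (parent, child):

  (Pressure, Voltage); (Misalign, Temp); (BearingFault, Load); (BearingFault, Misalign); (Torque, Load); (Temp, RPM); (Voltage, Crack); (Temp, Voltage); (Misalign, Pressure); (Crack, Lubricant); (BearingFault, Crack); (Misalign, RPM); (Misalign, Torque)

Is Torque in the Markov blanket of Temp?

No

Recall MB(v) = parents ∪ children ∪ spouses, where spouses are the other parents of v's children.
Parents of Temp: Misalign.
Ch(Temp) = {RPM, Voltage}.
Parents of each child, excluding Temp:
  RPM's other parent is Misalign.
  Voltage's other parent is Pressure.
MB(Temp) = {Misalign, Pressure, RPM, Voltage}; Torque is not in this set.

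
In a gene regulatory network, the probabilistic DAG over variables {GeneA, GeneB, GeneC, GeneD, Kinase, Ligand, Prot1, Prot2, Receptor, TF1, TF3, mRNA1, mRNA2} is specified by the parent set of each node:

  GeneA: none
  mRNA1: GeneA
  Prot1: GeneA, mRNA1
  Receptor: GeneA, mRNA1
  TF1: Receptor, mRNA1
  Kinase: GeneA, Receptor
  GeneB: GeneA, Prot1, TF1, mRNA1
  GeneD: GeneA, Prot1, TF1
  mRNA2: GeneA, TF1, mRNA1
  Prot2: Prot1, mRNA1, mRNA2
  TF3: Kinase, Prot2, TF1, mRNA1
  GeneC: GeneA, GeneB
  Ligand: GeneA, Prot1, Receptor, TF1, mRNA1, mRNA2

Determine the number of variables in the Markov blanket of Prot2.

Prot2 has child TF3.
Parents of Prot2: Prot1, mRNA1, mRNA2.
Other parents of Prot2's children:
  TF3 also has parents Kinase, TF1, mRNA1.
MB(Prot2) = {Kinase, Prot1, TF1, TF3, mRNA1, mRNA2}, which has 6 nodes.

6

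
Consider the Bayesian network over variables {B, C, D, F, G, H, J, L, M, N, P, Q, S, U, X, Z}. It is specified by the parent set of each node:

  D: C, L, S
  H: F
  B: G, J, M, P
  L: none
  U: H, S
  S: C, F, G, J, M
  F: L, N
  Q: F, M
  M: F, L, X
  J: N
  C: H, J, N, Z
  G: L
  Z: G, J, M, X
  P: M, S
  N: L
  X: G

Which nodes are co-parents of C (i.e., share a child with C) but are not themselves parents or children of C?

Children of C: D, S.
  S: F, G, J, M
  D: L, S
Excluding nodes already adjacent to C (D, H, J, N, S, Z), the co-parent-only contribution is {F, G, L, M}.

{F, G, L, M}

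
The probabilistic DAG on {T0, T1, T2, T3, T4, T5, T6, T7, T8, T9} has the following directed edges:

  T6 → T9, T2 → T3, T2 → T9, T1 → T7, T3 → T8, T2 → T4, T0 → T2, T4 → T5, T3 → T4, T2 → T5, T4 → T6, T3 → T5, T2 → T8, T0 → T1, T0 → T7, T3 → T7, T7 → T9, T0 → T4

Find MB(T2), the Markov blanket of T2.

{T0, T3, T4, T5, T6, T7, T8, T9}

Pa(T2) = {T0}.
T2 has children T3, T4, T5, T8, T9.
Co-parents of T2 (other parents of its children):
  T3: no additional parents.
  T4 also has parents T0, T3.
  T5 also has parents T3, T4.
  parents(T8) \ {T2} = {T3}.
  T9's other parents are T6, T7.
Taking the union gives {T0, T3, T4, T5, T6, T7, T8, T9}.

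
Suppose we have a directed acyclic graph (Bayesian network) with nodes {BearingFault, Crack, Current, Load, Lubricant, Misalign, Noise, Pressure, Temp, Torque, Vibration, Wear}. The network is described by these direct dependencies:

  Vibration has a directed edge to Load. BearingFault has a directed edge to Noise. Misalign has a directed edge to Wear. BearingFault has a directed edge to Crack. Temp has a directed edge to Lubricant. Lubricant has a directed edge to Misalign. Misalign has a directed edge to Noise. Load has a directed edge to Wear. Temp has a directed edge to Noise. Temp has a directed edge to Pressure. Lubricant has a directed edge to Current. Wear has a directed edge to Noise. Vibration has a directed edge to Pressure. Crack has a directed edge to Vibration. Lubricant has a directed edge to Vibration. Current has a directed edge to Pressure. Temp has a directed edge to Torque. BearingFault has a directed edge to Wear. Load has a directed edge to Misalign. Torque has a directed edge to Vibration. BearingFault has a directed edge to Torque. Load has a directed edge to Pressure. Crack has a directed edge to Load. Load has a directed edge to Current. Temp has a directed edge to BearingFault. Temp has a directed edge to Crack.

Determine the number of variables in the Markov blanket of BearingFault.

7

Children of BearingFault: Crack, Noise, Torque, Wear.
BearingFault has parent Temp.
Parents of each child, excluding BearingFault:
  Crack: Temp
  Torque: Temp
  Wear: Load, Misalign
  Noise: Misalign, Temp, Wear
MB(BearingFault) = {Crack, Load, Misalign, Noise, Temp, Torque, Wear}, which has 7 nodes.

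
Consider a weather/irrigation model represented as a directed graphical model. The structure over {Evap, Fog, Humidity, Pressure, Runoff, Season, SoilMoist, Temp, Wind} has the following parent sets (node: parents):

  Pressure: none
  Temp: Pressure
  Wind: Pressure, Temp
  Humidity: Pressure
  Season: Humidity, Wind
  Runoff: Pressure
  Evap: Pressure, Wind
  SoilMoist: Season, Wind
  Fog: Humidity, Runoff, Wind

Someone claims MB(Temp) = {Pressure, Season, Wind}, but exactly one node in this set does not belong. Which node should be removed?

Recall MB(v) = parents ∪ children ∪ spouses, where spouses are the other parents of v's children.
Ch(Temp) = {Wind}.
Parents of Temp: Pressure.
Co-parents of Temp (other parents of its children):
  Wind: Pressure
MB(Temp) = {Pressure, Wind}.
Season is neither a parent, child, nor co-parent of Temp, so it does not belong.

Season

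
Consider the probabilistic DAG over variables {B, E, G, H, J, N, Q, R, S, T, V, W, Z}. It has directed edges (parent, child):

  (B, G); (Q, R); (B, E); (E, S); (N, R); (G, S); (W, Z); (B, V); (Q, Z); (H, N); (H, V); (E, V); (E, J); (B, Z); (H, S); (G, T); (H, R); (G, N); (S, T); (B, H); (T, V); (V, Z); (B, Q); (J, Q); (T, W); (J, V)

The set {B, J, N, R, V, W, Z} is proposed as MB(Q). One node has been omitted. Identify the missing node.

Q's children: R, Z.
Q's parents: B, J.
Parents of each child, excluding Q:
  R: H, N
  Z: B, V, W
MB(Q) = {B, H, J, N, R, V, W, Z}.
Comparing with the claimed set, H is missing.

H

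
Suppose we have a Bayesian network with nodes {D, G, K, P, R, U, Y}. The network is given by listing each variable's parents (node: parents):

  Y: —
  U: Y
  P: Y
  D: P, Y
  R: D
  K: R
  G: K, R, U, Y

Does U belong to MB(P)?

No

A node's Markov blanket = Pa ∪ Ch ∪ (parents of Ch other than the node itself).
Children of P: D.
Pa(P) = {Y}.
Parents of each child, excluding P:
  D: Y
MB(P) = {D, Y}; U is not in this set.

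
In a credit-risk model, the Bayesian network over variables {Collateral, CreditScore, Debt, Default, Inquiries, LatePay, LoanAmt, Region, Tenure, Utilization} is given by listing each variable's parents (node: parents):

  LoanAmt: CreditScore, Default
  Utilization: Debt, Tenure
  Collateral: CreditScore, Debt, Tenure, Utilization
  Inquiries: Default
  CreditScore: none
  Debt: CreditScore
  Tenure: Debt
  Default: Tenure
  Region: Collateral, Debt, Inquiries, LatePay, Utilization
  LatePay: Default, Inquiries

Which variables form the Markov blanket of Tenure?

{Collateral, CreditScore, Debt, Default, Utilization}

Parents of Tenure: Debt.
Children of Tenure: Collateral, Default, Utilization.
Other parents of Tenure's children:
  Default has no other parent.
  Utilization's other parent is Debt.
  Collateral's other parents are CreditScore, Debt, Utilization.
Union: {Debt} ∪ {Collateral, Default, Utilization} ∪ {CreditScore, Debt, Utilization} = {Collateral, CreditScore, Debt, Default, Utilization}.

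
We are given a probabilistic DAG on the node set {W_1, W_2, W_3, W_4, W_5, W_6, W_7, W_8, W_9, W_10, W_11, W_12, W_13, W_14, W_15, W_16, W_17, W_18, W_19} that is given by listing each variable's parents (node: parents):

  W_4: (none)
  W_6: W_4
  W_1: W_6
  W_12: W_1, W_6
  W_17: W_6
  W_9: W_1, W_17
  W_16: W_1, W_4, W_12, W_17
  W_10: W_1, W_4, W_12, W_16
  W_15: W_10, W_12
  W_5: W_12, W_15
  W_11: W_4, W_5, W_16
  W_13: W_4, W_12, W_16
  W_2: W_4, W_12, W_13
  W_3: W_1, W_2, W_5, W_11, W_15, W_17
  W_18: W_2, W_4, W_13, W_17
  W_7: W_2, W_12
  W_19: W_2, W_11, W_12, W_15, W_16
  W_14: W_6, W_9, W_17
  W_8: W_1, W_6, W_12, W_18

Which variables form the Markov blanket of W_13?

{W_2, W_4, W_12, W_16, W_17, W_18}

Pa(W_13) = {W_4, W_12, W_16}.
Ch(W_13) = {W_2, W_18}.
For each child, the remaining parents (spouses of W_13):
  W_2's other parents are W_4, W_12.
  parents(W_18) \ {W_13} = {W_2, W_4, W_17}.
Union: {W_4, W_12, W_16} ∪ {W_2, W_18} ∪ {W_2, W_4, W_12, W_17} = {W_2, W_4, W_12, W_16, W_17, W_18}.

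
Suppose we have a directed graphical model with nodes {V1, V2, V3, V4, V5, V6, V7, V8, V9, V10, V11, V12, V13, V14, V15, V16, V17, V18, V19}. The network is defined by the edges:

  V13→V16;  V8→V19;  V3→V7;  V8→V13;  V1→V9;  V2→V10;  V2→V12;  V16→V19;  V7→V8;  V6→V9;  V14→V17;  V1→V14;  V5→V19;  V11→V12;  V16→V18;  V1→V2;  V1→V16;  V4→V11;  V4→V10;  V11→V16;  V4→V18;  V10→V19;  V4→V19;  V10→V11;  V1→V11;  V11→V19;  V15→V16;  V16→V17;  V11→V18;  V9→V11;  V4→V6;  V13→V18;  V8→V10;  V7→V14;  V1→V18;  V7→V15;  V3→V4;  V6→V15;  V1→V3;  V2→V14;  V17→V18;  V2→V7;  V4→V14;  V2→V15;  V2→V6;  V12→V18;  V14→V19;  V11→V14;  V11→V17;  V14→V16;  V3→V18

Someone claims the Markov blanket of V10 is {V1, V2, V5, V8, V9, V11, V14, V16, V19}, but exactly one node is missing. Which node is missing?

V10 has parents V2, V4, V8.
Ch(V10) = {V11, V19}.
Co-parents of V10 (other parents of its children):
  V11's other parents are V1, V4, V9.
  V19 also has parents V4, V5, V8, V11, V14, V16.
MB(V10) = {V1, V2, V4, V5, V8, V9, V11, V14, V16, V19}.
Comparing with the claimed set, V4 is missing.

V4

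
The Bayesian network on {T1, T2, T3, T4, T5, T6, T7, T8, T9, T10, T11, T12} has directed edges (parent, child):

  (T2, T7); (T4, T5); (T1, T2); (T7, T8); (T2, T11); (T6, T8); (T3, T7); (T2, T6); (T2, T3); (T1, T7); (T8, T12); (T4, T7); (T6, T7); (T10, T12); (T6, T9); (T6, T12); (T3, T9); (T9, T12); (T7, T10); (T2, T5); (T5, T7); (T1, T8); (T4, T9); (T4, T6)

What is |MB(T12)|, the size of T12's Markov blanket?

Recall MB(v) = parents ∪ children ∪ spouses, where spouses are the other parents of v's children.
Parents of T12: T6, T8, T9, T10.
T12's children: none.
T12 has no children, so there are no co-parents.
MB(T12) = {T6, T8, T9, T10}, which has 4 nodes.

4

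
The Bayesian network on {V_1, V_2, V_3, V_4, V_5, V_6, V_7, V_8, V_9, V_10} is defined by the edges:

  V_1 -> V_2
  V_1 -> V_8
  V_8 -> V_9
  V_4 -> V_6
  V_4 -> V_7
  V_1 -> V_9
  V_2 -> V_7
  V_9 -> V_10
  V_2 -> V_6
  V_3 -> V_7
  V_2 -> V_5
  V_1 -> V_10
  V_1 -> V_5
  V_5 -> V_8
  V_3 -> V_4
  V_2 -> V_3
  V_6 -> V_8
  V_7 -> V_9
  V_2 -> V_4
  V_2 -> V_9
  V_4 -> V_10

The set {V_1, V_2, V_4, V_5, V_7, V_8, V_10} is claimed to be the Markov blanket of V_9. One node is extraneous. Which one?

By definition, MB(V_9) is built from V_9's parents, V_9's children, and the co-parents of V_9.
Pa(V_9) = {V_1, V_2, V_7, V_8}.
V_9's children: V_10.
Co-parents of V_9 (other parents of its children):
  V_10: V_1, V_4
MB(V_9) = {V_1, V_2, V_4, V_7, V_8, V_10}.
V_5 is neither a parent, child, nor co-parent of V_9, so it does not belong.

V_5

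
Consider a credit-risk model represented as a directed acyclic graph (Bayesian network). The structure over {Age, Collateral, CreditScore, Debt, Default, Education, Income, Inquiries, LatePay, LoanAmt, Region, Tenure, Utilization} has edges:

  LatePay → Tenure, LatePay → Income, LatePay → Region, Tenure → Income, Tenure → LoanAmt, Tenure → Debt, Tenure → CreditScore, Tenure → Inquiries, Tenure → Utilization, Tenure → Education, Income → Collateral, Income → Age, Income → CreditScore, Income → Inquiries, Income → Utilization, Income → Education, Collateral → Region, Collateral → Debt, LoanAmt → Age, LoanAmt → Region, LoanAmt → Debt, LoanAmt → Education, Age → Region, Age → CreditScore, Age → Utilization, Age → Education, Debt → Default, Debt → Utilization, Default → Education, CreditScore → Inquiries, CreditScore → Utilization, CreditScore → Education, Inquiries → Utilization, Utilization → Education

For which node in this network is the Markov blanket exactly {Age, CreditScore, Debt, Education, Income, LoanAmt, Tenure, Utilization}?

Default

The target node must have every member of {Age, CreditScore, Debt, Education, Income, LoanAmt, Tenure, Utilization} as a parent, child, or co-parent, and no others.
Parents of Default: Debt; children: Education; co-parents: Age, CreditScore, Income, LoanAmt, Tenure, Utilization.
These exactly cover the given set, so the node is Default.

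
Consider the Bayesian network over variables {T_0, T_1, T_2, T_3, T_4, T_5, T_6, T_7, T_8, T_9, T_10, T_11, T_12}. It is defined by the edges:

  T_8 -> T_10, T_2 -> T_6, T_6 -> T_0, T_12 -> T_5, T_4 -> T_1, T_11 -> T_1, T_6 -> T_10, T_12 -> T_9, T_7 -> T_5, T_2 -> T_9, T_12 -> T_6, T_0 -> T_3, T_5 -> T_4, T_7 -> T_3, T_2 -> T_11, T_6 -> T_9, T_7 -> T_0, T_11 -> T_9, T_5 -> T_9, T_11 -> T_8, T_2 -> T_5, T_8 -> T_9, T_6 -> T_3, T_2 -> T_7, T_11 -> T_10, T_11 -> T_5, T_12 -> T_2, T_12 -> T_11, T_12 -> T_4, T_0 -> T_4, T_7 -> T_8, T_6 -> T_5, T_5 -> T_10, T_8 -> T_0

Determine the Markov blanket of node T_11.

{T_1, T_2, T_4, T_5, T_6, T_7, T_8, T_9, T_10, T_12}

The Markov blanket of a node is its parents, its children, and the other parents of its children.
T_11 has parents T_2, T_12.
T_11 has children T_1, T_5, T_8, T_9, T_10.
For each child, the remaining parents (spouses of T_11):
  parents(T_8) \ {T_11} = {T_7}.
  parents(T_5) \ {T_11} = {T_2, T_6, T_7, T_12}.
  T_10's other parents are T_5, T_6, T_8.
  parents(T_9) \ {T_11} = {T_2, T_5, T_6, T_8, T_12}.
  parents(T_1) \ {T_11} = {T_4}.
Taking the union gives {T_1, T_2, T_4, T_5, T_6, T_7, T_8, T_9, T_10, T_12}.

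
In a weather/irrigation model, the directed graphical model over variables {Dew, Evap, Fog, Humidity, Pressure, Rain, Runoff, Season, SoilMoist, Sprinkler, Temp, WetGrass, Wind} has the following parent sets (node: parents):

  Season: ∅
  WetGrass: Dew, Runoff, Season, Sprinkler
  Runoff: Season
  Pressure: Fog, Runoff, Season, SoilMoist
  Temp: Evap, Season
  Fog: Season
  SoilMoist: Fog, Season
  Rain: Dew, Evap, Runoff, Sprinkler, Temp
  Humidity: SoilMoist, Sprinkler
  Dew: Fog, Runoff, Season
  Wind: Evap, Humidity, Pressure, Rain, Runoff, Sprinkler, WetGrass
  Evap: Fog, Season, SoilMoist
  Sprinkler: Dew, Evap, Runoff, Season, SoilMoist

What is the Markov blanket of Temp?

Temp has parents Evap, Season.
Children of Temp: Rain.
Co-parents of Temp (other parents of its children):
  Rain's other parents are Dew, Evap, Runoff, Sprinkler.
Taking the union gives {Dew, Evap, Rain, Runoff, Season, Sprinkler}.

{Dew, Evap, Rain, Runoff, Season, Sprinkler}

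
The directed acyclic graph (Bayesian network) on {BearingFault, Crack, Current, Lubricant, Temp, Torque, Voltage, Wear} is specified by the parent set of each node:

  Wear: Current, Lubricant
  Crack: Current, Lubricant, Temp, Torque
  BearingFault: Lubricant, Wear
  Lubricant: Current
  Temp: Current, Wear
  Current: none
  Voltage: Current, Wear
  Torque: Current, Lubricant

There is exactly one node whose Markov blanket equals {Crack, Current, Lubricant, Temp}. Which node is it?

Torque

The target node must have every member of {Crack, Current, Lubricant, Temp} as a parent, child, or co-parent, and no others.
Parents of Torque: Current, Lubricant; children: Crack; co-parents: Current, Lubricant, Temp.
These exactly cover the given set, so the node is Torque.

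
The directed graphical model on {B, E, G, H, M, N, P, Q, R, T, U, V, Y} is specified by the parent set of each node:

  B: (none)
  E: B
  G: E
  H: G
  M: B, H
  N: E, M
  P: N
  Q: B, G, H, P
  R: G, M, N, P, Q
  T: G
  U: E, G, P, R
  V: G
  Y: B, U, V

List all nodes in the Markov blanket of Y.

{B, U, V}

The Markov blanket of a node is its parents, its children, and the other parents of its children.
Y's parents: B, U, V.
Children of Y: none.
With no children, Y has no spouses; the co-parent set is empty.
So the Markov blanket of Y is {B, U, V}.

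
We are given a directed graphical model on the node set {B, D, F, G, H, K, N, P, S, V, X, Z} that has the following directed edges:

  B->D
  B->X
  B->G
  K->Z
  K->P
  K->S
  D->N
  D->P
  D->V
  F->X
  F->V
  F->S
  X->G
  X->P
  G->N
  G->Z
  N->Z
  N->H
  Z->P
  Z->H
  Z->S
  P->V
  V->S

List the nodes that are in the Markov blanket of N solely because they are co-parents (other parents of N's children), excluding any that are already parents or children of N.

{K}

Children of N: H, Z.
  Z's other parents are G, K.
  parents(H) \ {N} = {Z}.
Excluding nodes already adjacent to N (D, G, H, Z), the co-parent-only contribution is {K}.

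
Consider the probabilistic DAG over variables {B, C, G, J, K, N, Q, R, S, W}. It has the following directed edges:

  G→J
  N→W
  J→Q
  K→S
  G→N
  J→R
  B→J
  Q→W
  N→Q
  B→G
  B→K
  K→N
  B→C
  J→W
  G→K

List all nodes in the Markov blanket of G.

{B, J, K, N}

A node's Markov blanket = Pa ∪ Ch ∪ (parents of Ch other than the node itself).
G has parent B.
G's children: J, K, N.
For each child, the remaining parents (spouses of G):
  J: B
  K: B
  N: K
Taking the union gives {B, J, K, N}.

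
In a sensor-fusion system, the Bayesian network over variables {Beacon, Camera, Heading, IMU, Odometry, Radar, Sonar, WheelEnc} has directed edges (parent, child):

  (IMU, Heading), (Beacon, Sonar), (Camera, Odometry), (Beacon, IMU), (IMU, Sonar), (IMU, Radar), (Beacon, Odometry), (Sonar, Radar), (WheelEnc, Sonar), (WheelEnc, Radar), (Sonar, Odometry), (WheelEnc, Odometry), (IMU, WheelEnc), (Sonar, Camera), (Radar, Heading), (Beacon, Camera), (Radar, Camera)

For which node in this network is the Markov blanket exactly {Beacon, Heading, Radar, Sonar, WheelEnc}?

The target node must have every member of {Beacon, Heading, Radar, Sonar, WheelEnc} as a parent, child, or co-parent, and no others.
Parents of IMU: Beacon; children: Heading, Radar, Sonar, WheelEnc; co-parents: Beacon, Radar, Sonar, WheelEnc.
These exactly cover the given set, so the node is IMU.

IMU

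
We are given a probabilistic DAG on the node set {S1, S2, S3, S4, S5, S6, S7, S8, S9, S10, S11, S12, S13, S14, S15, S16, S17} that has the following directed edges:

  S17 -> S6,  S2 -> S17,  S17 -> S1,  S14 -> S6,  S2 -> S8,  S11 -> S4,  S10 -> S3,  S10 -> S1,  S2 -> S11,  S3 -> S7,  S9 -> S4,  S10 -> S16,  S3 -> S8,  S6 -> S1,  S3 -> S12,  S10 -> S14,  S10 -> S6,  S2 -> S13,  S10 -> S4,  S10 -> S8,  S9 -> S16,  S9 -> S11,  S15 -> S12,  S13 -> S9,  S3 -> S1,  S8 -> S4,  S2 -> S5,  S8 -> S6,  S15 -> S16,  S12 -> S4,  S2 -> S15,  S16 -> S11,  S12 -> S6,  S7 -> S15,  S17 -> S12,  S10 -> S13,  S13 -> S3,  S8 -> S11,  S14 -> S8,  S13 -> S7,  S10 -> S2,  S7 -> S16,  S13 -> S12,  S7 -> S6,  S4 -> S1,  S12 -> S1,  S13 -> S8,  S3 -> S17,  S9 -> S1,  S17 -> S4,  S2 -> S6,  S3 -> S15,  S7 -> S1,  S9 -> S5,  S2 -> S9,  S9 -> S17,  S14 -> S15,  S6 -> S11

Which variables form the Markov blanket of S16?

{S2, S6, S7, S8, S9, S10, S11, S15}

S16's children: S11.
S16's parents: S7, S9, S10, S15.
For each child, the remaining parents (spouses of S16):
  S11: S2, S6, S8, S9
MB(S16) = {S2, S6, S7, S8, S9, S10, S11, S15}.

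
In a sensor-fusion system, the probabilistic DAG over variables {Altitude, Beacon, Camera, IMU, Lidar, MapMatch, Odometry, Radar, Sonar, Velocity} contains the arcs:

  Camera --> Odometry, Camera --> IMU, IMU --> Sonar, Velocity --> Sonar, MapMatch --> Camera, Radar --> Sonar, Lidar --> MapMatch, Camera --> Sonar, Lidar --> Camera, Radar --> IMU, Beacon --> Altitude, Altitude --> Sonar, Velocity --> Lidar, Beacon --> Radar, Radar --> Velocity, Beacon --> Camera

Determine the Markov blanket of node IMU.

By definition, MB(IMU) is built from IMU's parents, IMU's children, and the co-parents of IMU.
IMU's children: Sonar.
IMU has parents Camera, Radar.
Other parents of IMU's children:
  parents(Sonar) \ {IMU} = {Altitude, Camera, Radar, Velocity}.
Taking the union gives {Altitude, Camera, Radar, Sonar, Velocity}.

{Altitude, Camera, Radar, Sonar, Velocity}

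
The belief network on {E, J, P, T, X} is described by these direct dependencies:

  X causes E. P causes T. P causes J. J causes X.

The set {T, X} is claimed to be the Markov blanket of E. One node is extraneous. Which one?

T

E has no children.
Parents of E: X.
E has no children, so there are no co-parents.
MB(E) = {X}.
T is neither a parent, child, nor co-parent of E, so it does not belong.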